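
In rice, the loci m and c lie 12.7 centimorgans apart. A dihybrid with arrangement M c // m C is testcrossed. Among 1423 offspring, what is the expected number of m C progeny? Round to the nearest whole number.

A map distance of 12.7 centimorgans corresponds to a recombination frequency of 0.127.
The F1 is M c / m C, so m C is a parental gamete class with expected frequency (1 − r)/2 = 0.873/2 = 0.4365.
Expected number = 0.4365 × 1423 = 621.14 ≈ 621.

621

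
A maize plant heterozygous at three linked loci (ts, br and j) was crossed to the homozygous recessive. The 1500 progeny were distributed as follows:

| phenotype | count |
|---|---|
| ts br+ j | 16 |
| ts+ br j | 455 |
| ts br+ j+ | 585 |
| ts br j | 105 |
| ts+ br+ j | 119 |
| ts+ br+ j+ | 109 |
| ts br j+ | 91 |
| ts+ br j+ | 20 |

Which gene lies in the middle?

The two most frequent reciprocal classes, ts br+ j+ and ts+ br j, are the parental types, so the F1 was ts br+ j+ / ts+ br j.
The two rarest classes, ts br+ j and ts+ br j+, are the double crossovers. Comparing them with the parentals, only the j allele has switched, so j is the middle locus and the order is br – j – ts.

j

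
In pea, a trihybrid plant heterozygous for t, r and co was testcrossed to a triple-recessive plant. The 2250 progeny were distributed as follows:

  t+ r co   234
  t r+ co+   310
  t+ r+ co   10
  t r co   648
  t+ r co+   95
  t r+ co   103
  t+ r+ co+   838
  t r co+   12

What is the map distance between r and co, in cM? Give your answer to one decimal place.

The two most frequent reciprocal classes, t+ r+ co+ and t r co, are the parental types, so the F1 was t+ r+ co+ / t r co.
The two rarest classes, t+ r+ co and t r co+, are the double crossovers. Comparing them with the parentals, only the co allele has switched, so co is the middle locus and the order is t – co – r.
Crossovers in the co–r interval produce the single-crossover classes t+ r co+ and t r+ co (95 + 103 = 198) plus the double crossovers (22).
RF(co–r) = (198 + 22) / 2250 = 220/2250 = 0.0978 → 9.8 cM.

9.8 cM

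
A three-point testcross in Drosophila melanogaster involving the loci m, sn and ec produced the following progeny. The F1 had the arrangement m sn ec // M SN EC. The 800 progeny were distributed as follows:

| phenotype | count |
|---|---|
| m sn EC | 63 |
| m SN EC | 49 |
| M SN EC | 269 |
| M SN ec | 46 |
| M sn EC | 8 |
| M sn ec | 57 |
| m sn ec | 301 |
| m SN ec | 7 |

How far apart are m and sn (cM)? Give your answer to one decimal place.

The two rarest classes, m SN ec and M sn EC, are the double crossovers. Comparing them with the parentals, only the sn allele has switched, so sn is the middle locus and the order is m – sn – ec.
Crossovers in the m–sn interval produce the single-crossover classes M sn ec and m SN EC (57 + 49 = 106) plus the double crossovers (15).
RF(m–sn) = (106 + 15) / 800 = 121/800 = 0.1512 → 15.1 cM.

15.1 cM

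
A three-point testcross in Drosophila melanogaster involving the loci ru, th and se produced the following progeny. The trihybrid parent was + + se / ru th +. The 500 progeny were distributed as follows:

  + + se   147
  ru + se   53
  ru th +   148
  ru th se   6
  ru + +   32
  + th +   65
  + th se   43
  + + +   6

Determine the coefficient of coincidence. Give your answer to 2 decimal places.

The two rarest classes, + + + and ru th se, are the double crossovers. Comparing them with the parentals, only the se allele has switched, so se is the middle locus and the order is ru – se – th.
ru–se: (118 + 12)/500 = 0.2600; se–th: (75 + 12)/500 = 0.1740.
Expected DCO frequency = 0.2600 × 0.1740 ≈ 0.04524; observed = 12/500 ≈ 0.02400.
Coefficient of coincidence = 0.02400/0.04524 ≈ 0.53.

0.53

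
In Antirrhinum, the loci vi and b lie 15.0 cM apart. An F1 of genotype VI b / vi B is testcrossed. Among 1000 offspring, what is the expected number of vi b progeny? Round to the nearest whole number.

A map distance of 15.0 cM corresponds to a recombination frequency of 0.150.
The F1 is VI b / vi B, so vi b is a recombinant gamete class with expected frequency r/2 = 0.150/2 = 0.0750.
Expected number = 0.0750 × 1000 = 75.00 ≈ 75.

75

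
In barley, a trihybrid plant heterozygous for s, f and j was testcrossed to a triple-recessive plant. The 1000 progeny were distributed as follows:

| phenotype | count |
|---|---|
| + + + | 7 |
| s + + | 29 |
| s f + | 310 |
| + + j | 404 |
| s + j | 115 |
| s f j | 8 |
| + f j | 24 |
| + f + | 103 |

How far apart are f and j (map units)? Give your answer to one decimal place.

6.8 map units

The two most frequent reciprocal classes, + + j and s f +, are the parental types, so the F1 was + + j / s f +.
The two rarest classes, + + + and s f j, are the double crossovers. Comparing them with the parentals, only the j allele has switched, so j is the middle locus and the order is f – j – s.
Crossovers in the f–j interval produce the single-crossover classes + f j and s + + (24 + 29 = 53) plus the double crossovers (15).
RF(f–j) = (53 + 15) / 1000 = 68/1000 = 0.0680 → 6.8 map units.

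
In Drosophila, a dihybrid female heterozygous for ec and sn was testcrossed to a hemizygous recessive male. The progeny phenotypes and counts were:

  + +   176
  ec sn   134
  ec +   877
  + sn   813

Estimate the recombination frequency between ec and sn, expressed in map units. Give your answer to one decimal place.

15.5 map units

The two most frequent classes, + sn (813) and ec + (877), are the parental types, so the F1 was + sn / ec +.
The recombinant classes are + + and ec sn: 176 + 134 = 310.
Recombination frequency = 310/2000 = 0.1550 ≈ 15.5%, i.e. 15.5 map units.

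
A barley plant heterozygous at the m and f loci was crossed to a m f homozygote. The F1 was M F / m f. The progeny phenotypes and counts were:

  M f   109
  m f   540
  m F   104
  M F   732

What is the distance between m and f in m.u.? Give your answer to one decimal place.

14.3 m.u.

The recombinant classes are M f and m F: 109 + 104 = 213.
Recombination frequency = 213/1485 = 0.1434 ≈ 14.3%, i.e. 14.3 m.u.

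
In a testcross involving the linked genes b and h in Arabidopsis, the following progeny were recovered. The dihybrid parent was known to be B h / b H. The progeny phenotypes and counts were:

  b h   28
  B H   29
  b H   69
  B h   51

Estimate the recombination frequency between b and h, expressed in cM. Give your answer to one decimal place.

32.2 cM

The recombinant classes are B H and b h: 29 + 28 = 57.
Recombination frequency = 57/177 = 0.3220 ≈ 32.2%, i.e. 32.2 cM.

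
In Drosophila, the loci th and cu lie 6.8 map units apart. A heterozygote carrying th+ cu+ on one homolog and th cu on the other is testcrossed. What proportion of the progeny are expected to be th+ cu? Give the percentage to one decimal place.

3.4%

A map distance of 6.8 map units corresponds to a recombination frequency of 0.068.
The F1 is th+ cu+ / th cu, so th+ cu is a recombinant gamete class with expected frequency r/2 = 0.068/2 = 0.0340.
That is 0.0340 = 3.4% of the progeny.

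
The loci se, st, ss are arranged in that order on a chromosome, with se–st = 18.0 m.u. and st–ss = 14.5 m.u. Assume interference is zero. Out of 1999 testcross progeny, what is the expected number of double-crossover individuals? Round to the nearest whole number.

Map distances give recombination frequencies of 0.180 and 0.145 for the two intervals.
With no interference, expected double-crossover frequency = 0.180 × 0.145 = 0.02610.
Expected number = 0.02610 × 1999 = 52.17 ≈ 52.

52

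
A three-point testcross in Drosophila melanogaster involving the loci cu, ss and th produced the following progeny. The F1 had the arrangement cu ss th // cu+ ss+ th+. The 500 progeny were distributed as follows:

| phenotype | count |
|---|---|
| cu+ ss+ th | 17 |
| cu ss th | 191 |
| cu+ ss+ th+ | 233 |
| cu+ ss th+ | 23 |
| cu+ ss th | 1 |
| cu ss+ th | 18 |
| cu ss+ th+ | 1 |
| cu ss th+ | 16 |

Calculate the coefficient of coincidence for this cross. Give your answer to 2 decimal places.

0.66

The two rarest classes, cu+ ss th and cu ss+ th+, are the double crossovers. Comparing them with the parentals, only the cu allele has switched, so cu is the middle locus and the order is th – cu – ss.
th–cu: (33 + 2)/500 = 0.0700; cu–ss: (41 + 2)/500 = 0.0860.
Expected DCO frequency = 0.0700 × 0.0860 ≈ 0.00602; observed = 2/500 ≈ 0.00400.
Coefficient of coincidence = 0.00400/0.00602 ≈ 0.66.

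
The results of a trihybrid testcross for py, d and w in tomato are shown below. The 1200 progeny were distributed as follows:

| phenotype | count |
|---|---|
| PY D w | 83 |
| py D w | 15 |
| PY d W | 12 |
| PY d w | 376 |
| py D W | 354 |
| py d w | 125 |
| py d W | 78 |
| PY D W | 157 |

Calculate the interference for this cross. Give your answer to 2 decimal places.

The two most frequent reciprocal classes, py D W and PY d w, are the parental types, so the F1 was py D W / PY d w.
The two rarest classes, py D w and PY d W, are the double crossovers. Comparing them with the parentals, only the w allele has switched, so w is the middle locus and the order is py – w – d.
py–w: (282 + 27)/1200 = 0.2575; w–d: (161 + 27)/1200 = 0.1567.
Expected DCO frequency = 0.2575 × 0.1567 ≈ 0.04035; observed = 27/1200 ≈ 0.02250.
Coefficient of coincidence = 0.02250/0.04035 ≈ 0.56; interference = 1 − 0.56 = 0.44.

0.44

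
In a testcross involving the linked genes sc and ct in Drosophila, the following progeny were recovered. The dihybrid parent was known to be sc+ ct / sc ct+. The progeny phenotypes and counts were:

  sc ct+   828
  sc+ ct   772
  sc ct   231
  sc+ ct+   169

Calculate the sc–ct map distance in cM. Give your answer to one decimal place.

The recombinant classes are sc+ ct+ and sc ct: 169 + 231 = 400.
Recombination frequency = 400/2000 = 0.2000 ≈ 20.0%, i.e. 20.0 cM.

20.0 cM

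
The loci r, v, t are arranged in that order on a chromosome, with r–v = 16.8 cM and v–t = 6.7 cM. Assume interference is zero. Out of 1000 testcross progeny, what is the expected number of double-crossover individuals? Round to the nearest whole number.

Map distances give recombination frequencies of 0.168 and 0.067 for the two intervals.
With no interference, expected double-crossover frequency = 0.168 × 0.067 = 0.01126.
Expected number = 0.01126 × 1000 = 11.26 ≈ 11.

11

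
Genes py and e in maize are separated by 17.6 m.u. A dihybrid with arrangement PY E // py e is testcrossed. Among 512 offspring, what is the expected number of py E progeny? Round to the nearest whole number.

45

A map distance of 17.6 m.u. corresponds to a recombination frequency of 0.176.
The F1 is PY E / py e, so py E is a recombinant gamete class with expected frequency r/2 = 0.176/2 = 0.0880.
Expected number = 0.0880 × 512 = 45.06 ≈ 45.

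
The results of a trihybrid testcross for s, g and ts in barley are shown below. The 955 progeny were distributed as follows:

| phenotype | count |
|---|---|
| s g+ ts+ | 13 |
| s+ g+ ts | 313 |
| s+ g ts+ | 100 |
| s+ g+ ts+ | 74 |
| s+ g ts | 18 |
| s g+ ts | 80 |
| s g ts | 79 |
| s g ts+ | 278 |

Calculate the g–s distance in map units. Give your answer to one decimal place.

The two most frequent reciprocal classes, s g ts+ and s+ g+ ts, are the parental types, so the F1 was s g ts+ / s+ g+ ts.
The two rarest classes, s g+ ts+ and s+ g ts, are the double crossovers. Comparing them with the parentals, only the g allele has switched, so g is the middle locus and the order is s – g – ts.
Crossovers in the s–g interval produce the single-crossover classes s+ g ts+ and s g+ ts (100 + 80 = 180) plus the double crossovers (31).
RF(s–g) = (180 + 31) / 955 = 211/955 = 0.2209 → 22.1 map units.

22.1 map units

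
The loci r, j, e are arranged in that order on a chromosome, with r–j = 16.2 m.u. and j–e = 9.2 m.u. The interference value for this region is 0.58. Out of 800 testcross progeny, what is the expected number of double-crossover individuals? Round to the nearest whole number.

Map distances give recombination frequencies of 0.162 and 0.092 for the two intervals.
With interference 0.58 (so coincidence = 0.42), expected double-crossover frequency = 0.162 × 0.092 × 0.42 = 0.00626.
Expected number = 0.00626 × 800 = 5.01 ≈ 5.

5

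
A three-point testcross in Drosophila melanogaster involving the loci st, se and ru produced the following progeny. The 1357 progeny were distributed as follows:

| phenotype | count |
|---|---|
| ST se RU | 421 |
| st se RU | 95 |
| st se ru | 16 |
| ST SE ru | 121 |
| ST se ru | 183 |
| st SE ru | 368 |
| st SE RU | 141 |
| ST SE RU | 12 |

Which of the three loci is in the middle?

The two most frequent reciprocal classes, st SE ru and ST se RU, are the parental types, so the F1 was st SE ru / ST se RU.
The two rarest classes, st se ru and ST SE RU, are the double crossovers. Comparing them with the parentals, only the se allele has switched, so se is the middle locus and the order is ru – se – st.

se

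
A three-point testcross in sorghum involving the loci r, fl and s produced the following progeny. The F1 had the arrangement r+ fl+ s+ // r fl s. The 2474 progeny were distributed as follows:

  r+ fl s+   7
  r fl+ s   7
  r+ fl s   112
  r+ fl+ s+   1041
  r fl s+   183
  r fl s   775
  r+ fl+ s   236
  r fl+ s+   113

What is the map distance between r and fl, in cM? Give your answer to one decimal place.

9.7 cM

The two rarest classes, r+ fl s+ and r fl+ s, are the double crossovers. Comparing them with the parentals, only the fl allele has switched, so fl is the middle locus and the order is r – fl – s.
Crossovers in the r–fl interval produce the single-crossover classes r fl+ s+ and r+ fl s (113 + 112 = 225) plus the double crossovers (14).
RF(r–fl) = (225 + 14) / 2474 = 239/2474 = 0.0966 → 9.7 cM.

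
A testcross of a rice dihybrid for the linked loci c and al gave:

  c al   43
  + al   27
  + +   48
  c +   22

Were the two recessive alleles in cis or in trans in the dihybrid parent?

cis

The two most frequent classes are + + (48) and c al (43); these are the parental (non-recombinant) types.
So the F1 carried + + on one chromosome and c al on the other — the recessive alleles are on the same chromosome (cis / coupling).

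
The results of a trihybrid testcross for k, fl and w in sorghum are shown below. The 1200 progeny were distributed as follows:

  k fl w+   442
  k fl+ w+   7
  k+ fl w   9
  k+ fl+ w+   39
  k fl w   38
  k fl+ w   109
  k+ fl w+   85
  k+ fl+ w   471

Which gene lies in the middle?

The two most frequent reciprocal classes, k+ fl+ w and k fl w+, are the parental types, so the F1 was k+ fl+ w / k fl w+.
The two rarest classes, k+ fl w and k fl+ w+, are the double crossovers. Comparing them with the parentals, only the fl allele has switched, so fl is the middle locus and the order is k – fl – w.

fl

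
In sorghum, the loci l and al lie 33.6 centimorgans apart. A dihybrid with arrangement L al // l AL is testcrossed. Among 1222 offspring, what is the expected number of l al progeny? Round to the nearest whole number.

A map distance of 33.6 centimorgans corresponds to a recombination frequency of 0.336.
The F1 is L al / l AL, so l al is a recombinant gamete class with expected frequency r/2 = 0.336/2 = 0.1680.
Expected number = 0.1680 × 1222 = 205.30 ≈ 205.

205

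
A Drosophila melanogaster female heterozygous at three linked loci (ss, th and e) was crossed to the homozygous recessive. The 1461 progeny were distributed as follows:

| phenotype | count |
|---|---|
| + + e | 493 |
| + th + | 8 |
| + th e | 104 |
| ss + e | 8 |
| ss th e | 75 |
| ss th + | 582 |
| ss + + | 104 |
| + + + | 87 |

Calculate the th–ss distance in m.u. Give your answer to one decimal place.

15.3 m.u.

The two most frequent reciprocal classes, ss th + and + + e, are the parental types, so the F1 was ss th + / + + e.
The two rarest classes, + th + and ss + e, are the double crossovers. Comparing them with the parentals, only the ss allele has switched, so ss is the middle locus and the order is th – ss – e.
Crossovers in the th–ss interval produce the single-crossover classes ss + + and + th e (104 + 104 = 208) plus the double crossovers (16).
RF(th–ss) = (208 + 16) / 1461 = 224/1461 = 0.1533 → 15.3 m.u.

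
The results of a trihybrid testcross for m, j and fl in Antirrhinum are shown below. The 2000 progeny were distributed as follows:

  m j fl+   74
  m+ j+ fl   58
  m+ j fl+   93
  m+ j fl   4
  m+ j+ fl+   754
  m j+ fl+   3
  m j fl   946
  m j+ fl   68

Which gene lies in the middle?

m

The two most frequent reciprocal classes, m j fl and m+ j+ fl+, are the parental types, so the F1 was m j fl / m+ j+ fl+.
The two rarest classes, m+ j fl and m j+ fl+, are the double crossovers. Comparing them with the parentals, only the m allele has switched, so m is the middle locus and the order is fl – m – j.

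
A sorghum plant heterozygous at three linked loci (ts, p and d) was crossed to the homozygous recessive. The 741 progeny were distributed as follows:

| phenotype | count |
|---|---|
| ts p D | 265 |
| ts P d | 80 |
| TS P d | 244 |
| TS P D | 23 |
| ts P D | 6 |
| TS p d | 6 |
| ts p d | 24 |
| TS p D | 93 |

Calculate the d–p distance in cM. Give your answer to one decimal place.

The two most frequent reciprocal classes, ts p D and TS P d, are the parental types, so the F1 was ts p D / TS P d.
The two rarest classes, ts P D and TS p d, are the double crossovers. Comparing them with the parentals, only the p allele has switched, so p is the middle locus and the order is ts – p – d.
Crossovers in the p–d interval produce the single-crossover classes ts p d and TS P D (24 + 23 = 47) plus the double crossovers (12).
RF(p–d) = (47 + 12) / 741 = 59/741 = 0.0796 → 8.0 cM.

8.0 cM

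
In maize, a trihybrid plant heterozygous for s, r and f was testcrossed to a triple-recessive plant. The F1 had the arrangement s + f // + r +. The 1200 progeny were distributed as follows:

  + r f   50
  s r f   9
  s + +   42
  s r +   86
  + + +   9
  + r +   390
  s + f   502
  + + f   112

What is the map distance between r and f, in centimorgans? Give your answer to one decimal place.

9.2 centimorgans

The two rarest classes, s r f and + + +, are the double crossovers. Comparing them with the parentals, only the r allele has switched, so r is the middle locus and the order is f – r – s.
Crossovers in the f–r interval produce the single-crossover classes s + + and + r f (42 + 50 = 92) plus the double crossovers (18).
RF(f–r) = (92 + 18) / 1200 = 110/1200 = 0.0917 → 9.2 centimorgans.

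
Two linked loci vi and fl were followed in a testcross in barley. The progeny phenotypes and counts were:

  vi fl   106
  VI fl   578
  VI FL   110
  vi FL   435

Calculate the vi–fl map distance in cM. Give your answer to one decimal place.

17.6 cM

The two most frequent classes, VI fl (578) and vi FL (435), are the parental types, so the F1 was VI fl / vi FL.
The recombinant classes are VI FL and vi fl: 110 + 106 = 216.
Recombination frequency = 216/1229 = 0.1758 ≈ 17.6%, i.e. 17.6 cM.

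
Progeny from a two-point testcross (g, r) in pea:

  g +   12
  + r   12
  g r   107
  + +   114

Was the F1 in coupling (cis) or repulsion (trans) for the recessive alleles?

cis

The two most frequent classes are + + (114) and g r (107); these are the parental (non-recombinant) types.
So the F1 carried + + on one chromosome and g r on the other — the recessive alleles are on the same chromosome (cis / coupling).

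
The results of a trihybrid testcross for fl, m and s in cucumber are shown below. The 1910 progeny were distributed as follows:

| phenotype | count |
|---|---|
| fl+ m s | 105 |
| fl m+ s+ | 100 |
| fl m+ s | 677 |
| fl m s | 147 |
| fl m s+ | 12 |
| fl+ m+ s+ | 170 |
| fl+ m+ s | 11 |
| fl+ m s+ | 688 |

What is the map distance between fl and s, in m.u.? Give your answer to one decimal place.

11.9 m.u.

The two most frequent reciprocal classes, fl+ m s+ and fl m+ s, are the parental types, so the F1 was fl+ m s+ / fl m+ s.
The two rarest classes, fl m s+ and fl+ m+ s, are the double crossovers. Comparing them with the parentals, only the fl allele has switched, so fl is the middle locus and the order is m – fl – s.
Crossovers in the fl–s interval produce the single-crossover classes fl+ m s and fl m+ s+ (105 + 100 = 205) plus the double crossovers (23).
RF(fl–s) = (205 + 23) / 1910 = 228/1910 = 0.1194 → 11.9 m.u.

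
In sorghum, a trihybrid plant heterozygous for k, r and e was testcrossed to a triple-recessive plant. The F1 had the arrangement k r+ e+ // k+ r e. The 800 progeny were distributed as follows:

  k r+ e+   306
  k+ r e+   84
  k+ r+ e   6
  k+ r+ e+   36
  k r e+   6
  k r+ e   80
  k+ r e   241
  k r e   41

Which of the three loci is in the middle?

r

The two rarest classes, k r e+ and k+ r+ e, are the double crossovers. Comparing them with the parentals, only the r allele has switched, so r is the middle locus and the order is k – r – e.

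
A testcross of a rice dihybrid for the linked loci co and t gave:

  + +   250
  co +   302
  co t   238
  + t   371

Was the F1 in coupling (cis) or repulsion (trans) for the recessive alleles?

The two most frequent classes are + t (371) and co + (302); these are the parental (non-recombinant) types.
So the F1 carried + t on one chromosome and co + on the other — the recessive alleles are on opposite chromosomes (trans / repulsion).

trans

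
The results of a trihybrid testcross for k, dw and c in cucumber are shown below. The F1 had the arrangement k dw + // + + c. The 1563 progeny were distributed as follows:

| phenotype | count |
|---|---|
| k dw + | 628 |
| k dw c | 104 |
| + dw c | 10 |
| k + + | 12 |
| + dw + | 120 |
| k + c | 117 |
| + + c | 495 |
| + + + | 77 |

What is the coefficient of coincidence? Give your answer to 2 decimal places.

0.65

The two rarest classes, k + + and + dw c, are the double crossovers. Comparing them with the parentals, only the dw allele has switched, so dw is the middle locus and the order is c – dw – k.
c–dw: (181 + 22)/1563 = 0.1299; dw–k: (237 + 22)/1563 = 0.1657.
Expected DCO frequency = 0.1299 × 0.1657 ≈ 0.02152; observed = 22/1563 ≈ 0.01408.
Coefficient of coincidence = 0.01408/0.02152 ≈ 0.65.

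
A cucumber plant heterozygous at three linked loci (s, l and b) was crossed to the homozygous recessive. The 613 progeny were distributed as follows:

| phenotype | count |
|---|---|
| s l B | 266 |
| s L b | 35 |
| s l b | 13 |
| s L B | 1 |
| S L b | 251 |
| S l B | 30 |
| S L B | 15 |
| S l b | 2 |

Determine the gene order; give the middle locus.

The two most frequent reciprocal classes, s l B and S L b, are the parental types, so the F1 was s l B / S L b.
The two rarest classes, s L B and S l b, are the double crossovers. Comparing them with the parentals, only the l allele has switched, so l is the middle locus and the order is b – l – s.

l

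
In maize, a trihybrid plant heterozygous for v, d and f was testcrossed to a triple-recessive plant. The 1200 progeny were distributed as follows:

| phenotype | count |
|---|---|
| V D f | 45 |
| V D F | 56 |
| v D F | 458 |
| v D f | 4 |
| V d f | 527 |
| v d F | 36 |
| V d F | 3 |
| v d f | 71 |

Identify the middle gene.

f

The two most frequent reciprocal classes, v D F and V d f, are the parental types, so the F1 was v D F / V d f.
The two rarest classes, v D f and V d F, are the double crossovers. Comparing them with the parentals, only the f allele has switched, so f is the middle locus and the order is d – f – v.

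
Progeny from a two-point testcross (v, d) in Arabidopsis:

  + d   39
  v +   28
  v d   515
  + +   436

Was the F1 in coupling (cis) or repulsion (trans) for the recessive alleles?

cis

The two most frequent classes are + + (436) and v d (515); these are the parental (non-recombinant) types.
So the F1 carried + + on one chromosome and v d on the other — the recessive alleles are on the same chromosome (cis / coupling).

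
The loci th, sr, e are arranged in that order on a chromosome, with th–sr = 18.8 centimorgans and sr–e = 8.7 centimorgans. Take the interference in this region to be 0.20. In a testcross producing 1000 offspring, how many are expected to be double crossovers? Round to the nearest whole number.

Map distances give recombination frequencies of 0.188 and 0.087 for the two intervals.
With interference 0.20 (so coincidence = 0.80), expected double-crossover frequency = 0.188 × 0.087 × 0.80 = 0.01308.
Expected number = 0.01308 × 1000 = 13.08 ≈ 13.

13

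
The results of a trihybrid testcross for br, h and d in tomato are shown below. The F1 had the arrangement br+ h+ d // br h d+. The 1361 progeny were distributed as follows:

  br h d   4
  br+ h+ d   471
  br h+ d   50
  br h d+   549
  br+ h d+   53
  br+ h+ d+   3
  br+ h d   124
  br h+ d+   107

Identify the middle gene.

d

The two rarest classes, br+ h+ d+ and br h d, are the double crossovers. Comparing them with the parentals, only the d allele has switched, so d is the middle locus and the order is h – d – br.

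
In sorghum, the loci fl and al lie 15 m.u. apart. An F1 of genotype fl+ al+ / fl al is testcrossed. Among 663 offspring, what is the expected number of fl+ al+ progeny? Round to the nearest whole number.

282

A map distance of 15 m.u. corresponds to a recombination frequency of 0.150.
The F1 is fl+ al+ / fl al, so fl+ al+ is a parental gamete class with expected frequency (1 − r)/2 = 0.850/2 = 0.4250.
Expected number = 0.4250 × 663 = 281.77 ≈ 282.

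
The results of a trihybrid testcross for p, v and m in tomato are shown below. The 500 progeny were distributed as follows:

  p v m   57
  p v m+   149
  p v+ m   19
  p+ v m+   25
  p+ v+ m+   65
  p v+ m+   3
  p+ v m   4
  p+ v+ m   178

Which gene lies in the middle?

The two most frequent reciprocal classes, p v m+ and p+ v+ m, are the parental types, so the F1 was p v m+ / p+ v+ m.
The two rarest classes, p v+ m+ and p+ v m, are the double crossovers. Comparing them with the parentals, only the v allele has switched, so v is the middle locus and the order is p – v – m.

v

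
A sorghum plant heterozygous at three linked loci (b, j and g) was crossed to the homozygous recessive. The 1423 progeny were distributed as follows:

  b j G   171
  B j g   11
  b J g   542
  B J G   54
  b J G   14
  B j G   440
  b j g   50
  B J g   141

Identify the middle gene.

g

The two most frequent reciprocal classes, B j G and b J g, are the parental types, so the F1 was B j G / b J g.
The two rarest classes, B j g and b J G, are the double crossovers. Comparing them with the parentals, only the g allele has switched, so g is the middle locus and the order is b – g – j.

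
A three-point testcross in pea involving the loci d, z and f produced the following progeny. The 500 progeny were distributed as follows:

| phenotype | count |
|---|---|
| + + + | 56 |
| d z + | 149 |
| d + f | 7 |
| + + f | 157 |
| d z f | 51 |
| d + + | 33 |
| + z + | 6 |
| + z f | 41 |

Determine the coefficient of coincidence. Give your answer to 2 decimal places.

0.62

The two most frequent reciprocal classes, d z + and + + f, are the parental types, so the F1 was d z + / + + f.
The two rarest classes, + z + and d + f, are the double crossovers. Comparing them with the parentals, only the d allele has switched, so d is the middle locus and the order is z – d – f.
z–d: (74 + 13)/500 = 0.1740; d–f: (107 + 13)/500 = 0.2400.
Expected DCO frequency = 0.1740 × 0.2400 ≈ 0.04176; observed = 13/500 ≈ 0.02600.
Coefficient of coincidence = 0.02600/0.04176 ≈ 0.62.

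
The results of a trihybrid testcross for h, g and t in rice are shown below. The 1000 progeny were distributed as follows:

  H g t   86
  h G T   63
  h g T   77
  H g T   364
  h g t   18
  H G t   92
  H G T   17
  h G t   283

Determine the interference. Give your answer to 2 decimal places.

0.07

The two most frequent reciprocal classes, h G t and H g T, are the parental types, so the F1 was h G t / H g T.
The two rarest classes, h g t and H G T, are the double crossovers. Comparing them with the parentals, only the g allele has switched, so g is the middle locus and the order is h – g – t.
h–g: (169 + 35)/1000 = 0.2040; g–t: (149 + 35)/1000 = 0.1840.
Expected DCO frequency = 0.2040 × 0.1840 ≈ 0.03754; observed = 35/1000 ≈ 0.03500.
Coefficient of coincidence = 0.03500/0.03754 ≈ 0.93; interference = 1 − 0.93 = 0.07.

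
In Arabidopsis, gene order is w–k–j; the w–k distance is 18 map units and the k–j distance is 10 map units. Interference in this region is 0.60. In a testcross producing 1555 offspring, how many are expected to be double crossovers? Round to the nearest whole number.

Map distances give recombination frequencies of 0.180 and 0.100 for the two intervals.
With interference 0.60 (so coincidence = 0.40), expected double-crossover frequency = 0.180 × 0.100 × 0.40 = 0.00720.
Expected number = 0.00720 × 1555 = 11.20 ≈ 11.

11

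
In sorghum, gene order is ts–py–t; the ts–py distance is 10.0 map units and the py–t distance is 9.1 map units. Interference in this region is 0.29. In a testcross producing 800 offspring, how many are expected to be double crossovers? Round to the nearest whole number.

Map distances give recombination frequencies of 0.100 and 0.091 for the two intervals.
With interference 0.29 (so coincidence = 0.71), expected double-crossover frequency = 0.100 × 0.091 × 0.71 = 0.00646.
Expected number = 0.00646 × 800 = 5.17 ≈ 5.

5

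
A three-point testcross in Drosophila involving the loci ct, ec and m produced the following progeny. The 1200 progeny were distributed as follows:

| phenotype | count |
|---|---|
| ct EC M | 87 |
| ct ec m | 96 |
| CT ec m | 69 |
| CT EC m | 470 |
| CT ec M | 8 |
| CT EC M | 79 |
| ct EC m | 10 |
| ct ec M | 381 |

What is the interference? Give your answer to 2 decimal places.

0.36

The two most frequent reciprocal classes, ct ec M and CT EC m, are the parental types, so the F1 was ct ec M / CT EC m.
The two rarest classes, CT ec M and ct EC m, are the double crossovers. Comparing them with the parentals, only the ct allele has switched, so ct is the middle locus and the order is m – ct – ec.
m–ct: (175 + 18)/1200 = 0.1608; ct–ec: (156 + 18)/1200 = 0.1450.
Expected DCO frequency = 0.1608 × 0.1450 ≈ 0.02332; observed = 18/1200 ≈ 0.01500.
Coefficient of coincidence = 0.01500/0.02332 ≈ 0.64; interference = 1 − 0.64 = 0.36.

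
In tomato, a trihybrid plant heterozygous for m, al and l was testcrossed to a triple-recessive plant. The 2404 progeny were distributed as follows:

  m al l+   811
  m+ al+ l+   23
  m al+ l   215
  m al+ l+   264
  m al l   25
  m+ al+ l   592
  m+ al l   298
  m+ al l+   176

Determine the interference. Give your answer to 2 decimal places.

The two most frequent reciprocal classes, m+ al+ l and m al l+, are the parental types, so the F1 was m+ al+ l / m al l+.
The two rarest classes, m+ al+ l+ and m al l, are the double crossovers. Comparing them with the parentals, only the l allele has switched, so l is the middle locus and the order is m – l – al.
m–l: (391 + 48)/2404 = 0.1826; l–al: (562 + 48)/2404 = 0.2537.
Expected DCO frequency = 0.1826 × 0.2537 ≈ 0.04633; observed = 48/2404 ≈ 0.01997.
Coefficient of coincidence = 0.01997/0.04633 ≈ 0.43; interference = 1 − 0.43 = 0.57.

0.57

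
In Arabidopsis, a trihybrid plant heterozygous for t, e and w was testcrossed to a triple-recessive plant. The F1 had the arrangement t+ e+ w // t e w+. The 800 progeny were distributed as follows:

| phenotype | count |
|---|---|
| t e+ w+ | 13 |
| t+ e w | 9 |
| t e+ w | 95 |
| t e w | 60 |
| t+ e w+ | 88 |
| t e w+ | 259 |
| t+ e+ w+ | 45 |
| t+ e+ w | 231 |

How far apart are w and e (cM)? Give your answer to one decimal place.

The two rarest classes, t+ e w and t e+ w+, are the double crossovers. Comparing them with the parentals, only the e allele has switched, so e is the middle locus and the order is t – e – w.
Crossovers in the e–w interval produce the single-crossover classes t+ e+ w+ and t e w (45 + 60 = 105) plus the double crossovers (22).
RF(e–w) = (105 + 22) / 800 = 127/800 = 0.1588 → 15.9 cM.

15.9 cM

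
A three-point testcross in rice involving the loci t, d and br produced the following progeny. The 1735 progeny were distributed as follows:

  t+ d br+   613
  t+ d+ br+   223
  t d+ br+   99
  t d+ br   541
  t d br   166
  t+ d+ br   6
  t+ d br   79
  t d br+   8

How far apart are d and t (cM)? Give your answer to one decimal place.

23.2 cM

The two most frequent reciprocal classes, t d+ br and t+ d br+, are the parental types, so the F1 was t d+ br / t+ d br+.
The two rarest classes, t+ d+ br and t d br+, are the double crossovers. Comparing them with the parentals, only the t allele has switched, so t is the middle locus and the order is br – t – d.
Crossovers in the t–d interval produce the single-crossover classes t d br and t+ d+ br+ (166 + 223 = 389) plus the double crossovers (14).
RF(t–d) = (389 + 14) / 1735 = 403/1735 = 0.2323 → 23.2 cM.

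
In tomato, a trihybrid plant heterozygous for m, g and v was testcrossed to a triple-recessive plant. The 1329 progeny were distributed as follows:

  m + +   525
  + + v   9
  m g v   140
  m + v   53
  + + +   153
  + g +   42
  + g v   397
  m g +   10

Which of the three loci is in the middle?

The two most frequent reciprocal classes, + g v and m + +, are the parental types, so the F1 was + g v / m + +.
The two rarest classes, + + v and m g +, are the double crossovers. Comparing them with the parentals, only the g allele has switched, so g is the middle locus and the order is m – g – v.

g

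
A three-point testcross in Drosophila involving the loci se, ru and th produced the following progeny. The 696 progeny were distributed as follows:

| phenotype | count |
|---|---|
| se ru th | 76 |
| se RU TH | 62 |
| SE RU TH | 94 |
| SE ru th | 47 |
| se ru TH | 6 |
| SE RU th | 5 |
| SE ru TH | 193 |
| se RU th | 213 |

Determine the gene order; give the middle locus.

se

The two most frequent reciprocal classes, SE ru TH and se RU th, are the parental types, so the F1 was SE ru TH / se RU th.
The two rarest classes, se ru TH and SE RU th, are the double crossovers. Comparing them with the parentals, only the se allele has switched, so se is the middle locus and the order is th – se – ru.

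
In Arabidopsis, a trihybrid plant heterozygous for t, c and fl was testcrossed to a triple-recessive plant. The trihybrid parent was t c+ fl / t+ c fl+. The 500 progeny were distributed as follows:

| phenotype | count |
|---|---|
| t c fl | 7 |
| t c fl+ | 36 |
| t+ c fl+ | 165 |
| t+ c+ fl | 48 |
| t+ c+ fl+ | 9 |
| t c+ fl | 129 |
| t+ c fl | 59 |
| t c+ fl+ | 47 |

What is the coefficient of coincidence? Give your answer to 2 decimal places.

0.66

The two rarest classes, t c fl and t+ c+ fl+, are the double crossovers. Comparing them with the parentals, only the c allele has switched, so c is the middle locus and the order is fl – c – t.
fl–c: (106 + 16)/500 = 0.2440; c–t: (84 + 16)/500 = 0.2000.
Expected DCO frequency = 0.2440 × 0.2000 ≈ 0.04880; observed = 16/500 ≈ 0.03200.
Coefficient of coincidence = 0.03200/0.04880 ≈ 0.66.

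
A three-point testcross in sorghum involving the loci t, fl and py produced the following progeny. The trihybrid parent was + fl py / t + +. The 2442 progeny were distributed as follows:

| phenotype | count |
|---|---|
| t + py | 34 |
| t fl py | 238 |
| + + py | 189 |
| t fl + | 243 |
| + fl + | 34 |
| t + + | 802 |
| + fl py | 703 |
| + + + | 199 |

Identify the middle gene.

The two rarest classes, + fl + and t + py, are the double crossovers. Comparing them with the parentals, only the py allele has switched, so py is the middle locus and the order is t – py – fl.

py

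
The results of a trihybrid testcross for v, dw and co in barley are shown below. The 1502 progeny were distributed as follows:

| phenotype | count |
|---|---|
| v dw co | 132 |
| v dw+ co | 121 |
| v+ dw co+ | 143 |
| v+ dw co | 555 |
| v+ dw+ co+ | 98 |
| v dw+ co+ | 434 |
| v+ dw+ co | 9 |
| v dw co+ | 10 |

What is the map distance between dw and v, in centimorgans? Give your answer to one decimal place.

The two most frequent reciprocal classes, v+ dw co and v dw+ co+, are the parental types, so the F1 was v+ dw co / v dw+ co+.
The two rarest classes, v+ dw+ co and v dw co+, are the double crossovers. Comparing them with the parentals, only the dw allele has switched, so dw is the middle locus and the order is co – dw – v.
Crossovers in the dw–v interval produce the single-crossover classes v dw co and v+ dw+ co+ (132 + 98 = 230) plus the double crossovers (19).
RF(dw–v) = (230 + 19) / 1502 = 249/1502 = 0.1658 → 16.6 centimorgans.

16.6 centimorgans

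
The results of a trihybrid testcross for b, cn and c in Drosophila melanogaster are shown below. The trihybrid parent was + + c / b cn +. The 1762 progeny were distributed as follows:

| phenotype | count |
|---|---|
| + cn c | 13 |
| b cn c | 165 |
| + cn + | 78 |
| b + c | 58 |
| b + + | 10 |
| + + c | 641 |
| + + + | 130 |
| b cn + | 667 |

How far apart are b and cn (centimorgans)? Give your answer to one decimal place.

The two rarest classes, + cn c and b + +, are the double crossovers. Comparing them with the parentals, only the cn allele has switched, so cn is the middle locus and the order is b – cn – c.
Crossovers in the b–cn interval produce the single-crossover classes b + c and + cn + (58 + 78 = 136) plus the double crossovers (23).
RF(b–cn) = (136 + 23) / 1762 = 159/1762 = 0.0902 → 9.0 centimorgans.

9.0 centimorgans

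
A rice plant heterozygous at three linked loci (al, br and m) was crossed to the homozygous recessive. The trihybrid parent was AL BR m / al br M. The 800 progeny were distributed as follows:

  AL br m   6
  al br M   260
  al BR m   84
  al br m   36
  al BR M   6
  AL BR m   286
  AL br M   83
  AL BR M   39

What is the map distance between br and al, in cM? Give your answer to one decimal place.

The two rarest classes, AL br m and al BR M, are the double crossovers. Comparing them with the parentals, only the br allele has switched, so br is the middle locus and the order is m – br – al.
Crossovers in the br–al interval produce the single-crossover classes al BR m and AL br M (84 + 83 = 167) plus the double crossovers (12).
RF(br–al) = (167 + 12) / 800 = 179/800 = 0.2238 → 22.4 cM.

22.4 cM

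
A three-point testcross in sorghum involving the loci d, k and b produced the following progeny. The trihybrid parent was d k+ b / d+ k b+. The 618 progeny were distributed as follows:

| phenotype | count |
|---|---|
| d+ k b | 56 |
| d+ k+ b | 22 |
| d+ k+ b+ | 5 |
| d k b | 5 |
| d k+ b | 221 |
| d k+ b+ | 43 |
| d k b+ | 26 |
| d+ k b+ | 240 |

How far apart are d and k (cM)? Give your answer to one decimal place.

The two rarest classes, d k b and d+ k+ b+, are the double crossovers. Comparing them with the parentals, only the k allele has switched, so k is the middle locus and the order is d – k – b.
Crossovers in the d–k interval produce the single-crossover classes d+ k+ b and d k b+ (22 + 26 = 48) plus the double crossovers (10).
RF(d–k) = (48 + 10) / 618 = 58/618 = 0.0939 → 9.4 cM.

9.4 cM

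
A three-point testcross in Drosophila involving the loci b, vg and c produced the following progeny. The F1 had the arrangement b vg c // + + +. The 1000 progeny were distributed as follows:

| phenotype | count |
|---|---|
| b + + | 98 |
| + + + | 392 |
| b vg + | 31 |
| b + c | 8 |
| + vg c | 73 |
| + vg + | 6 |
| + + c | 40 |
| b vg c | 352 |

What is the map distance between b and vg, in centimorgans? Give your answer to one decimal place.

18.5 centimorgans

The two rarest classes, b + c and + vg +, are the double crossovers. Comparing them with the parentals, only the vg allele has switched, so vg is the middle locus and the order is b – vg – c.
Crossovers in the b–vg interval produce the single-crossover classes + vg c and b + + (73 + 98 = 171) plus the double crossovers (14).
RF(b–vg) = (171 + 14) / 1000 = 185/1000 = 0.1850 → 18.5 centimorgans.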